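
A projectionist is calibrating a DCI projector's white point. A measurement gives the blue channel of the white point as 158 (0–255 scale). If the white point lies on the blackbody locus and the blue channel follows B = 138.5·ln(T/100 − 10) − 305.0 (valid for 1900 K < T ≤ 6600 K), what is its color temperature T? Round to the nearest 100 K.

ln(t − 10) = (158 + 305.0) / 138.5 = 3.3430.
t − 10 = e^3.3430 = 28.303, so t = 38.303.
T = 100·t = 3830 K → 3800 K to the nearest 100 K.

3800 K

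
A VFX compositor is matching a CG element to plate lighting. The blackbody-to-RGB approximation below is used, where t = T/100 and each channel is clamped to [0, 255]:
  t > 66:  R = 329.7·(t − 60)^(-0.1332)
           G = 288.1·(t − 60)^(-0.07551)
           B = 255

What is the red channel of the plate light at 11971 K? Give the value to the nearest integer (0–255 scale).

t = 11971/100 = 119.71; the t > 66 branch applies.
R = 329.7·(119.71 − 60)^(-0.1332) = 329.7·59.71^(-0.1332) = 329.7·0.58000 = 191.227.
Rounded: 191.

191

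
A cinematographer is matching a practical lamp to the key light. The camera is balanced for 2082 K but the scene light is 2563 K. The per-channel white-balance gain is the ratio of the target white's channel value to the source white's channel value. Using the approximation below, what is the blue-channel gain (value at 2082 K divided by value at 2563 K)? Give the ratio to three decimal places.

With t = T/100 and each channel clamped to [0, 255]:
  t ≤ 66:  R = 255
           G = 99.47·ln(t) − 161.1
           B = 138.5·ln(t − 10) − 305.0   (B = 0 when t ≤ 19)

0.328

At 2563 K (t = 25.63):
  B = 138.5·ln(25.63 − 10) − 305.0 = 138.5·ln 15.63 − 305.0 = 138.5·2.7492 − 305.0 = 75.763.
At 2082 K (t = 20.82):
  B = 138.5·ln(20.82 − 10) − 305.0 = 138.5·ln 10.82 − 305.0 = 138.5·2.3814 − 305.0 = 24.823.
Gain = 24.823 / 75.763 = 0.3276 → 0.328.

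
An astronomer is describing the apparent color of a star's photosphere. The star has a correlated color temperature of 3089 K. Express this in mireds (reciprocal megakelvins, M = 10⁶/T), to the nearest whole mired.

M = 10⁶ / 3089 = 323.729 → 324 mireds.

324 mireds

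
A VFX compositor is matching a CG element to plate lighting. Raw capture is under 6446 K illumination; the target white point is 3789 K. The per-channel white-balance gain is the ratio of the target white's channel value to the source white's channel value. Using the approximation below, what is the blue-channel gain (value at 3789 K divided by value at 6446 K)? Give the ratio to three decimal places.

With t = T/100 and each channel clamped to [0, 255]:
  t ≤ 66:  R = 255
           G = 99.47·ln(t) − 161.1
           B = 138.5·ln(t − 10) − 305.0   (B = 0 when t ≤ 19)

0.627

At 6446 K (t = 64.46):
  B = 138.5·ln(64.46 − 10) − 305.0 = 138.5·ln 54.46 − 305.0 = 138.5·3.9975 − 305.0 = 248.649.
At 3789 K (t = 37.89):
  B = 138.5·ln(37.89 − 10) − 305.0 = 138.5·ln 27.89 − 305.0 = 138.5·3.3283 − 305.0 = 155.965.
Gain = 155.965 / 248.649 = 0.6272 → 0.627.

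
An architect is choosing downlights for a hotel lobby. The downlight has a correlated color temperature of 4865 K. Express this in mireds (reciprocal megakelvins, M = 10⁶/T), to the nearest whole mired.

M = 10⁶ / 4865 = 205.550 → 206 mireds.

206 mireds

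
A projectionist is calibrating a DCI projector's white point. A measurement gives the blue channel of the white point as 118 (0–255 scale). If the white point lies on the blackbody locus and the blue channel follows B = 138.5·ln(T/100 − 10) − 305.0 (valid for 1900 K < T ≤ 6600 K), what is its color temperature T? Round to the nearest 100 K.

ln(t − 10) = (118 + 305.0) / 138.5 = 3.0542.
t − 10 = e^3.0542 = 21.203, so t = 31.203.
T = 100·t = 3120 K → 3100 K to the nearest 100 K.

3100 K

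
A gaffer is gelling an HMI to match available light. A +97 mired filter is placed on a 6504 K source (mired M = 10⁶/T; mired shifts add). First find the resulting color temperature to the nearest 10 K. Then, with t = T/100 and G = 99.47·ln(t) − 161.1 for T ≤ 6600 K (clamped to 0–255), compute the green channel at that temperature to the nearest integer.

M_in = 10⁶/6504 = 153.75; M_out = 153.75 + (+97) = 250.75.
T_out = 10⁶/250.75 = 3988.0 K → 3990 K; t = 39.9.
G = 99.47·ln 39.9 − 161.1 = 99.47·3.6864 − 161.1 = 205.584.
Rounded: 206.

206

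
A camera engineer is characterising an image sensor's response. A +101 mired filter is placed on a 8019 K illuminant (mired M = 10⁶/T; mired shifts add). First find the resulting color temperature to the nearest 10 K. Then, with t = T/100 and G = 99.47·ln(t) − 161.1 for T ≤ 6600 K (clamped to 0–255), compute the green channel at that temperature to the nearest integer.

M_in = 10⁶/8019 = 124.70; M_out = 124.70 + (+101) = 225.70.
T_out = 10⁶/225.70 = 4430.6 K → 4430 K; t = 44.3.
G = 99.47·ln 44.3 − 161.1 = 99.47·3.7910 − 161.1 = 215.989.
Rounded: 216.

216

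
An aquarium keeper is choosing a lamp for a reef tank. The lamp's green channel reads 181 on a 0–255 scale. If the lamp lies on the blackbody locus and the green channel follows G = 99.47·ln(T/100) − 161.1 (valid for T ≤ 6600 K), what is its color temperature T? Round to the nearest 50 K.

ln t = (181 + 161.1) / 99.47 = 3.4392.
t = e^3.4392 = 31.163.
T = 100·t = 3116 K → 3100 K to the nearest 50 K.

3100 K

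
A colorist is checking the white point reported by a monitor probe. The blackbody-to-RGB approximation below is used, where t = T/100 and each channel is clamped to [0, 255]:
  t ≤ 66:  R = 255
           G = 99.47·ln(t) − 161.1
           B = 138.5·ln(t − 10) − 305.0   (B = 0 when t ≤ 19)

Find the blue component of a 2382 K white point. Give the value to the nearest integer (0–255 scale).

t = 2382/100 = 23.82; the t ≤ 66 branch applies.
B = 138.5·ln(23.82 − 10) − 305.0 = 138.5·ln 13.82 − 305.0 = 138.5·2.6261 − 305.0 = 58.717.
Rounded: 59.

59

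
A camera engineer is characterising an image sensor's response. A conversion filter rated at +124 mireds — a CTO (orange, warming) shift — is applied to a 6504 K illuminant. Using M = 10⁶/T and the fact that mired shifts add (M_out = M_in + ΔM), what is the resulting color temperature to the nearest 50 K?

M_in = 10⁶/6504 = 153.75 mireds.
M_out = 153.75 + (+124) = 277.75 mireds.
T_out = 10⁶/277.75 = 3600.3 K → 3600 K.

3600 K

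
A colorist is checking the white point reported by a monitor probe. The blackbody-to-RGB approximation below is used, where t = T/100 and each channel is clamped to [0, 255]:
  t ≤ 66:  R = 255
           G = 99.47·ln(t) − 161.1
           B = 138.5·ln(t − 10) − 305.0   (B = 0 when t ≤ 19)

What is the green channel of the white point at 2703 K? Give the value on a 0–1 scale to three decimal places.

t = 2703/100 = 27.03; the t ≤ 66 branch applies.
G = 99.47·ln 27.03 − 161.1 = 99.47·3.2969 − 161.1 = 166.847.
On a 0–1 scale: 166.847/255 = 0.6543 → 0.654.

0.654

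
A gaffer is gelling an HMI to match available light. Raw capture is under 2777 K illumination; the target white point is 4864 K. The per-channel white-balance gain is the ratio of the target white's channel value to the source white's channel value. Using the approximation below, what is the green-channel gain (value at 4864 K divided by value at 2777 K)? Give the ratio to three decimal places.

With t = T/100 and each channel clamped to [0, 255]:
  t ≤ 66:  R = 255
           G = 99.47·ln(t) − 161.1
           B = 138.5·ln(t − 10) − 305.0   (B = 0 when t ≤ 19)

1.329

At 2777 K (t = 27.77):
  G = 99.47·ln 27.77 − 161.1 = 99.47·3.3240 − 161.1 = 169.534.
At 4864 K (t = 48.64):
  G = 99.47·ln 48.64 − 161.1 = 99.47·3.8844 − 161.1 = 225.286.
Gain = 225.286 / 169.534 = 1.3289 → 1.329.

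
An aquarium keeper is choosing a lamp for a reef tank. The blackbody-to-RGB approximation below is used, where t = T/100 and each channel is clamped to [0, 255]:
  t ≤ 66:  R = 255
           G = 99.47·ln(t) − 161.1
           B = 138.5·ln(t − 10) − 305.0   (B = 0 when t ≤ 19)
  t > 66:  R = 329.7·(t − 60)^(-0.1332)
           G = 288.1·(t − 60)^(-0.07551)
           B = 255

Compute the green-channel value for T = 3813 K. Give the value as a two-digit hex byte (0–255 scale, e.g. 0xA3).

0xC9

t = 3813/100 = 38.13; the t ≤ 66 branch applies.
G = 99.47·ln 38.13 − 161.1 = 99.47·3.6410 − 161.1 = 201.070.
Rounded: 201; in hex, 0xC9.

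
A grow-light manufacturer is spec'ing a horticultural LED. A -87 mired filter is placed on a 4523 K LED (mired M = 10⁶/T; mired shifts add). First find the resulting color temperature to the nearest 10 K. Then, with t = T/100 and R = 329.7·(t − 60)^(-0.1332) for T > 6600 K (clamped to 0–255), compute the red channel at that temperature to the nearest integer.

M_in = 10⁶/4523 = 221.09; M_out = 221.09 + (-87) = 134.09.
T_out = 10⁶/134.09 = 7457.6 K → 7460 K; t = 74.6.
R = 329.7·(74.6 − 60)^(-0.1332) = 329.7·14.6^(-0.1332) = 329.7·0.69969 = 230.689.
Rounded: 231.

231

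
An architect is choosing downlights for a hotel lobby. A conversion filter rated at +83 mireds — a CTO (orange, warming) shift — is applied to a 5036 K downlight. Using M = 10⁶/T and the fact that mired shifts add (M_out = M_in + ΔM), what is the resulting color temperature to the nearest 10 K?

M_in = 10⁶/5036 = 198.57 mireds.
M_out = 198.57 + (+83) = 281.57 mireds.
T_out = 10⁶/281.57 = 3551.5 K → 3550 K.

3550 K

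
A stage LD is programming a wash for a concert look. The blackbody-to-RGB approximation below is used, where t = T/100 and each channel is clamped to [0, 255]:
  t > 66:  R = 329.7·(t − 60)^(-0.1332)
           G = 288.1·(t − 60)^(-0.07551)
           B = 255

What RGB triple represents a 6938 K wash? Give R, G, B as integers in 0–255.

R=245, G=243, B=255

t = 6938/100 = 69.38; the t > 66 branch applies.
R = 329.7·(69.38 − 60)^(-0.1332) = 329.7·9.38^(-0.1332) = 329.7·0.74217 = 244.693.
G = 288.1·(69.38 − 60)^(-0.07551) = 288.1·9.38^(-0.07551) = 288.1·0.84448 = 243.294.
B = 255 by definition for t > 66.
Rounded: (245, 243, 255).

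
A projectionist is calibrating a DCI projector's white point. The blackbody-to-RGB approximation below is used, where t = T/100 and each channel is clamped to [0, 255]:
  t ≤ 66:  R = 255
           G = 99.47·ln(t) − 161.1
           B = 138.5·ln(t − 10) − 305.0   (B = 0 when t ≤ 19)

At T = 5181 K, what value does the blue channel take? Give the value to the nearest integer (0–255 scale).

t = 5181/100 = 51.81; the t ≤ 66 branch applies.
B = 138.5·ln(51.81 − 10) − 305.0 = 138.5·ln 41.81 − 305.0 = 138.5·3.7331 − 305.0 = 212.039.
Rounded: 212.

212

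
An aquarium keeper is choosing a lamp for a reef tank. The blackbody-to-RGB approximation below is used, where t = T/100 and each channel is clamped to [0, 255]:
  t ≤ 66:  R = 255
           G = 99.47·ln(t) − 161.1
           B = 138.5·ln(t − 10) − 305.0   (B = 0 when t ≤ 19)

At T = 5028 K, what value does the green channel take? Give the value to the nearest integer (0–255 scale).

t = 5028/100 = 50.28; the t ≤ 66 branch applies.
G = 99.47·ln 50.28 − 161.1 = 99.47·3.9176 − 161.1 = 228.584.
Rounded: 229.

229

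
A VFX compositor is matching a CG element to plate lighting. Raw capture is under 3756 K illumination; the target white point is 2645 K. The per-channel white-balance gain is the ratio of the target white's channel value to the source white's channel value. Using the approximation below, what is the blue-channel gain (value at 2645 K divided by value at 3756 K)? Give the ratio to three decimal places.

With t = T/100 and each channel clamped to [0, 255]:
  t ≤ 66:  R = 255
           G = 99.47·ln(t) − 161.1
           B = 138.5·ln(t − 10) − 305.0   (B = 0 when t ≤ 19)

At 3756 K (t = 37.56):
  B = 138.5·ln(37.56 − 10) − 305.0 = 138.5·ln 27.56 − 305.0 = 138.5·3.3164 − 305.0 = 154.317.
At 2645 K (t = 26.45):
  B = 138.5·ln(26.45 − 10) − 305.0 = 138.5·ln 16.45 − 305.0 = 138.5·2.8003 − 305.0 = 82.845.
Gain = 82.845 / 154.317 = 0.5369 → 0.537.

0.537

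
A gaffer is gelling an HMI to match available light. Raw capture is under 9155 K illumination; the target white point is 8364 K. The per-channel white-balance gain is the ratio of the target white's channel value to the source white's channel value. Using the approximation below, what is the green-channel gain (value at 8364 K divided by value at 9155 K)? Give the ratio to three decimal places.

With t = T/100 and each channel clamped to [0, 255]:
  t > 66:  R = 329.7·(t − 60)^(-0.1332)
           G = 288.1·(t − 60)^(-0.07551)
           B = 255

1.022

At 9155 K (t = 91.55):
  G = 288.1·(91.55 − 60)^(-0.07551) = 288.1·31.55^(-0.07551) = 288.1·0.77057 = 222.000.
At 8364 K (t = 83.64):
  G = 288.1·(83.64 − 60)^(-0.07551) = 288.1·23.64^(-0.07551) = 288.1·0.78755 = 226.892.
Gain = 226.892 / 222.000 = 1.0220 → 1.022.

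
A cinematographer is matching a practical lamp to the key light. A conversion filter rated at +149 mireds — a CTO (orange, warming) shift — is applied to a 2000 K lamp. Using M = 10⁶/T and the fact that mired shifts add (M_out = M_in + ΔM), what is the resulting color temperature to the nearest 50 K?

1550 K

M_in = 10⁶/2000 = 500.00 mireds.
M_out = 500.00 + (+149) = 649.00 mireds.
T_out = 10⁶/649.00 = 1540.8 K → 1550 K.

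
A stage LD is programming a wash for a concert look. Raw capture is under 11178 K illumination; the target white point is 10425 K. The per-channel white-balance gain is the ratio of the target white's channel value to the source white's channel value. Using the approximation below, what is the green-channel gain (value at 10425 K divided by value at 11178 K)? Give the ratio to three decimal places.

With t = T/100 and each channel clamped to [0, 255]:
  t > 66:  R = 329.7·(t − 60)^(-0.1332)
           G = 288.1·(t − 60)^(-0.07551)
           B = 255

At 11178 K (t = 111.78):
  G = 288.1·(111.78 − 60)^(-0.07551) = 288.1·51.78^(-0.07551) = 288.1·0.74227 = 213.849.
At 10425 K (t = 104.25):
  G = 288.1·(104.25 − 60)^(-0.07551) = 288.1·44.25^(-0.07551) = 288.1·0.75113 = 216.402.
Gain = 216.402 / 213.849 = 1.0119 → 1.012.

1.012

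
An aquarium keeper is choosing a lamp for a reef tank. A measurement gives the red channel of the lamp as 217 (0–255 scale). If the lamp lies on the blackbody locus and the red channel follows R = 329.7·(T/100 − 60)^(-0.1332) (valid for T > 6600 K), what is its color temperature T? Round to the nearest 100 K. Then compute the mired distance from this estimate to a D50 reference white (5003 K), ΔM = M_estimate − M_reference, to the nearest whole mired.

(t − 60)^(-0.1332) = 217/329.7 = 0.65817.
t − 60 = 0.65817^(1/-0.1332) = 0.65817^(-7.508) = 23.110, so t = 83.110.
T = 100·t = 8311 K → 8300 K to the nearest 100 K.
M_estimate = 10⁶/8300 = 120.48; M_reference = 10⁶/5003 = 199.88.
ΔM = 120.48 − 199.88 = -79.40 → -79 mireds.

-79 mireds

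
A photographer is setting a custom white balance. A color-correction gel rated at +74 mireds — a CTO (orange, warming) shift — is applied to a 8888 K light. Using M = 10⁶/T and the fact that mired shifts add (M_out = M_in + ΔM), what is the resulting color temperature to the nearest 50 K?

M_in = 10⁶/8888 = 112.51 mireds.
M_out = 112.51 + (+74) = 186.51 mireds.
T_out = 10⁶/186.51 = 5361.6 K → 5350 K.

5350 K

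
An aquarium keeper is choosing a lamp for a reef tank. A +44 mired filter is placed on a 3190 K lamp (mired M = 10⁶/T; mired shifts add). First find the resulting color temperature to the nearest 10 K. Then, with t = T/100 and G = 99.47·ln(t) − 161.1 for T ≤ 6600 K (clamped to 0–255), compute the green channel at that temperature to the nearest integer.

170

M_in = 10⁶/3190 = 313.48; M_out = 313.48 + (+44) = 357.48.
T_out = 10⁶/357.48 = 2797.4 K → 2800 K; t = 28.
G = 99.47·ln 28 − 161.1 = 99.47·3.3322 − 161.1 = 170.354.
Rounded: 170.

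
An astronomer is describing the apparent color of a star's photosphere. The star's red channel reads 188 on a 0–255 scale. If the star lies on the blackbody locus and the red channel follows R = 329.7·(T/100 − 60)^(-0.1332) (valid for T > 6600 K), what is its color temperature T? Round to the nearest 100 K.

(t − 60)^(-0.1332) = 188/329.7 = 0.57022.
t − 60 = 0.57022^(1/-0.1332) = 0.57022^(-7.508) = 67.848, so t = 127.848.
T = 100·t = 12785 K → 12800 K to the nearest 100 K.

12800 K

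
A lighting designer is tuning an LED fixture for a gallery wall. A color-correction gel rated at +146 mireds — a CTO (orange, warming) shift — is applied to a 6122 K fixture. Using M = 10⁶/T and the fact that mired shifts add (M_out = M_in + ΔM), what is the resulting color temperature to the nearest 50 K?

3250 K

M_in = 10⁶/6122 = 163.35 mireds.
M_out = 163.35 + (+146) = 309.35 mireds.
T_out = 10⁶/309.35 = 3232.6 K → 3250 K.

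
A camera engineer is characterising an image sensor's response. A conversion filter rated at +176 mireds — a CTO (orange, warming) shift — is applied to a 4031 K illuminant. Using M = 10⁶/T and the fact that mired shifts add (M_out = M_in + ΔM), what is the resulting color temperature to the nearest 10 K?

M_in = 10⁶/4031 = 248.08 mireds.
M_out = 248.08 + (+176) = 424.08 mireds.
T_out = 10⁶/424.08 = 2358.1 K → 2360 K.

2360 K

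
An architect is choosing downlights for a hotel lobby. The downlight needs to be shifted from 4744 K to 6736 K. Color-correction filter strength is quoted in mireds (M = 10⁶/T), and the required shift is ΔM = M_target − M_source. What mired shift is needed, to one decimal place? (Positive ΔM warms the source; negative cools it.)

M_source = 10⁶/4744 = 210.793; M_target = 10⁶/6736 = 148.456.
ΔM = 148.456 − 210.793 = -62.337 → -62.3 mireds, a cooling shift.

-62.3 mireds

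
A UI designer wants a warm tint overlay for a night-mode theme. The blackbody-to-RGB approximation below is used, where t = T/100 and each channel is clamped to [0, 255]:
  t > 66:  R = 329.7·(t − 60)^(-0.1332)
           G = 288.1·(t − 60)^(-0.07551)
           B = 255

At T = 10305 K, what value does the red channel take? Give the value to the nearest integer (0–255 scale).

200

t = 10305/100 = 103.05; the t > 66 branch applies.
R = 329.7·(103.05 − 60)^(-0.1332) = 329.7·43.05^(-0.1332) = 329.7·0.60584 = 199.744.
Rounded: 200.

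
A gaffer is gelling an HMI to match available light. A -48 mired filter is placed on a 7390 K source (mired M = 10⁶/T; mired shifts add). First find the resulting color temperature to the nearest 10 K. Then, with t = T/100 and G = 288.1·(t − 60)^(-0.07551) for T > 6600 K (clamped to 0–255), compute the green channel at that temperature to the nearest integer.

213

M_in = 10⁶/7390 = 135.32; M_out = 135.32 + (-48) = 87.32.
T_out = 10⁶/87.32 = 11452.4 K → 11450 K; t = 114.5.
G = 288.1·(114.5 − 60)^(-0.07551) = 288.1·54.5^(-0.07551) = 288.1·0.73941 = 213.024.
Rounded: 213.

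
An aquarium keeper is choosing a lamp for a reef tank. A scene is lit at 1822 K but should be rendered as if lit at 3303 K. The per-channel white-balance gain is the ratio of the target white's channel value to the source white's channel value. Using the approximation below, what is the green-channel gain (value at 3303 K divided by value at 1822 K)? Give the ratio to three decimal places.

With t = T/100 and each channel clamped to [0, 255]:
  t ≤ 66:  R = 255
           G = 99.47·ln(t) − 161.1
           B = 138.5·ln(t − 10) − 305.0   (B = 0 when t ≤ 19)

1.464

At 1822 K (t = 18.22):
  G = 99.47·ln 18.22 − 161.1 = 99.47·2.9025 − 161.1 = 127.614.
At 3303 K (t = 33.03):
  G = 99.47·ln 33.03 − 161.1 = 99.47·3.4974 − 161.1 = 186.788.
Gain = 186.788 / 127.614 = 1.4637 → 1.464.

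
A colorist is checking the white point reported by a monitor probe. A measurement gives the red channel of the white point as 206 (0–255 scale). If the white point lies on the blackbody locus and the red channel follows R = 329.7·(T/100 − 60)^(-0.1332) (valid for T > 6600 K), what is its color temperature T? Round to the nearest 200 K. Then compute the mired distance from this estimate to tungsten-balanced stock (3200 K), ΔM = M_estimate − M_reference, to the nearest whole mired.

-206 mireds

(t − 60)^(-0.1332) = 206/329.7 = 0.62481.
t − 60 = 0.62481^(1/-0.1332) = 0.62481^(-7.508) = 34.152, so t = 94.152.
T = 100·t = 9415 K → 9400 K to the nearest 200 K.
M_estimate = 10⁶/9400 = 106.38; M_reference = 10⁶/3200 = 312.50.
ΔM = 106.38 − 312.50 = -206.12 → -206 mireds.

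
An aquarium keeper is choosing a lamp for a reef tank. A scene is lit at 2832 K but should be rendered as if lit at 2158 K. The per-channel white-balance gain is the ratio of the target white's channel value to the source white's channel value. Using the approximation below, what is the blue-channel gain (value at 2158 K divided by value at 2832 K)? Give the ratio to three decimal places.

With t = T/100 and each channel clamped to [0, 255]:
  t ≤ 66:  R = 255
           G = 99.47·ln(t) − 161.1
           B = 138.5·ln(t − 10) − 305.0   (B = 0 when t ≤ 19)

At 2832 K (t = 28.32):
  B = 138.5·ln(28.32 − 10) − 305.0 = 138.5·ln 18.32 − 305.0 = 138.5·2.9080 − 305.0 = 97.757.
At 2158 K (t = 21.58):
  B = 138.5·ln(21.58 − 10) − 305.0 = 138.5·ln 11.58 − 305.0 = 138.5·2.4493 − 305.0 = 34.225.
Gain = 34.225 / 97.757 = 0.3501 → 0.350.

0.350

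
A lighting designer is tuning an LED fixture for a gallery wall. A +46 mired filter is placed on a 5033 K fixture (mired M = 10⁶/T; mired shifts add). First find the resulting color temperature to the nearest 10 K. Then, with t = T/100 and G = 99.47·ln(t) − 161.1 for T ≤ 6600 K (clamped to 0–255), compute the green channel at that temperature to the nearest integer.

M_in = 10⁶/5033 = 198.69; M_out = 198.69 + (+46) = 244.69.
T_out = 10⁶/244.69 = 4086.8 K → 4090 K; t = 40.9.
G = 99.47·ln 40.9 − 161.1 = 99.47·3.7111 − 161.1 = 208.046.
Rounded: 208.

208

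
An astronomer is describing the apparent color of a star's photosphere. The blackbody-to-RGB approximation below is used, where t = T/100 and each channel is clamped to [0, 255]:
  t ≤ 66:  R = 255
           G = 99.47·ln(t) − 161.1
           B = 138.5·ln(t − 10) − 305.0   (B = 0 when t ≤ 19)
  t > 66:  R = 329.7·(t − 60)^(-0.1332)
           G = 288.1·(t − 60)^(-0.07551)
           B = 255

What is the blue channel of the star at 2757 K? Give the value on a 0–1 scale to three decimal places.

t = 2757/100 = 27.57; the t ≤ 66 branch applies.
B = 138.5·ln(27.57 − 10) − 305.0 = 138.5·ln 17.57 − 305.0 = 138.5·2.8662 − 305.0 = 91.968.
On a 0–1 scale: 91.968/255 = 0.3607 → 0.361.

0.361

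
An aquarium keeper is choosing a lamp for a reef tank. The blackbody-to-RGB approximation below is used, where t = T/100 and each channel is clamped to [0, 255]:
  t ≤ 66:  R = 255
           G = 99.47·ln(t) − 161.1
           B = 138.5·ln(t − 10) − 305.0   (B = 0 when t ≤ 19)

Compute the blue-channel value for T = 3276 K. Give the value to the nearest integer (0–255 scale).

t = 3276/100 = 32.76; the t ≤ 66 branch applies.
B = 138.5·ln(32.76 − 10) − 305.0 = 138.5·ln 22.76 − 305.0 = 138.5·3.1250 − 305.0 = 127.813.
Rounded: 128.

128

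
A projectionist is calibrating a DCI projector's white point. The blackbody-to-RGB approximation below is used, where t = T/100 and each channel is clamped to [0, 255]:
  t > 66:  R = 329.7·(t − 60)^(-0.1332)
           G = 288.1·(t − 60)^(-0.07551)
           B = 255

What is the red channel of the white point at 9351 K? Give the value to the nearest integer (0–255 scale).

t = 9351/100 = 93.51; the t > 66 branch applies.
R = 329.7·(93.51 − 60)^(-0.1332) = 329.7·33.51^(-0.1332) = 329.7·0.62639 = 206.522.
Rounded: 207.

207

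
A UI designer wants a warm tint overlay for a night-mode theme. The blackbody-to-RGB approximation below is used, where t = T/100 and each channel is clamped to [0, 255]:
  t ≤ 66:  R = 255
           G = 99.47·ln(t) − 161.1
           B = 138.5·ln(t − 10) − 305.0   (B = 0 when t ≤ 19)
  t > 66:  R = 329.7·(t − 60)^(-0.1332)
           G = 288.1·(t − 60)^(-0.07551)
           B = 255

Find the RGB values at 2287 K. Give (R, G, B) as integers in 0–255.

(255, 150, 49)

t = 2287/100 = 22.87; the t ≤ 66 branch applies.
R = 255 by definition for t ≤ 66.
G = 99.47·ln 22.87 − 161.1 = 99.47·3.1298 − 161.1 = 150.224.
B = 138.5·ln(22.87 − 10) − 305.0 = 138.5·ln 12.87 − 305.0 = 138.5·2.5549 − 305.0 = 48.854.
Rounded: (255, 150, 49).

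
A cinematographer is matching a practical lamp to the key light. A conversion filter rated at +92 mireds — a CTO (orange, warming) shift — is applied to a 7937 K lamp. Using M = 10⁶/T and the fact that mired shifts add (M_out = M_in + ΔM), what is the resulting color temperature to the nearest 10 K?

M_in = 10⁶/7937 = 125.99 mireds.
M_out = 125.99 + (+92) = 217.99 mireds.
T_out = 10⁶/217.99 = 4587.3 K → 4590 K.

4590 K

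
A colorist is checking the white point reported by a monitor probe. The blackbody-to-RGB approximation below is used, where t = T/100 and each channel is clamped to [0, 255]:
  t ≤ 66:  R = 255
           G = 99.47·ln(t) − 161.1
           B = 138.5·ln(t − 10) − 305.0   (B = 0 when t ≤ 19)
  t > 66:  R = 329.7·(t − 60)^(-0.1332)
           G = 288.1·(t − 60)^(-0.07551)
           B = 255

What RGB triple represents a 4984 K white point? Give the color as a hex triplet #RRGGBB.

#FFE4CD

t = 4984/100 = 49.84; the t ≤ 66 branch applies.
R = 255 by definition for t ≤ 66.
G = 99.47·ln 49.84 − 161.1 = 99.47·3.9088 − 161.1 = 227.710.
B = 138.5·ln(49.84 − 10) − 305.0 = 138.5·ln 39.84 − 305.0 = 138.5·3.6849 − 305.0 = 205.355.
Rounded: (255, 228, 205).
In hex: #FFE4CD.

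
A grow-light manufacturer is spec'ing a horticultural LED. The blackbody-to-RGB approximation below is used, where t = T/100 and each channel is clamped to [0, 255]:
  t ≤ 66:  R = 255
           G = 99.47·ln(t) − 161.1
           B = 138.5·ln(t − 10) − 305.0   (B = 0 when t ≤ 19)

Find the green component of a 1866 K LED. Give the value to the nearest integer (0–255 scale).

130

t = 1866/100 = 18.66; the t ≤ 66 branch applies.
G = 99.47·ln 18.66 − 161.1 = 99.47·2.9264 − 161.1 = 129.987.
Rounded: 130.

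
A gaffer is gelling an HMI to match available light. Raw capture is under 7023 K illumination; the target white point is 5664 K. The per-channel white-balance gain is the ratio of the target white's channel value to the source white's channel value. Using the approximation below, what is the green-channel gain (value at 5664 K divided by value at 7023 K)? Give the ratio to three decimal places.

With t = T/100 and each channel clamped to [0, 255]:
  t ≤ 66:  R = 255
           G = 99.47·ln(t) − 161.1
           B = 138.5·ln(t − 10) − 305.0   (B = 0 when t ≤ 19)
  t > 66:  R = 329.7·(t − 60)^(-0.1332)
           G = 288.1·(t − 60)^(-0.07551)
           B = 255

0.995

At 7023 K (t = 70.23):
  G = 288.1·(70.23 − 60)^(-0.07551) = 288.1·10.23^(-0.07551) = 288.1·0.83897 = 241.706.
At 5664 K (t = 56.64):
  G = 99.47·ln 56.64 − 161.1 = 99.47·4.0367 − 161.1 = 240.432.
Gain = 240.432 / 241.706 = 0.9947 → 0.995.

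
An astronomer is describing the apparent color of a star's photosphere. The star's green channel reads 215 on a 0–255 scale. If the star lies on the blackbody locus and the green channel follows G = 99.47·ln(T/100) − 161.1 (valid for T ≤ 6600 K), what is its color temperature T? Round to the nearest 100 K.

4400 K

ln t = (215 + 161.1) / 99.47 = 3.7810.
t = e^3.7810 = 43.862.
T = 100·t = 4386 K → 4400 K to the nearest 100 K.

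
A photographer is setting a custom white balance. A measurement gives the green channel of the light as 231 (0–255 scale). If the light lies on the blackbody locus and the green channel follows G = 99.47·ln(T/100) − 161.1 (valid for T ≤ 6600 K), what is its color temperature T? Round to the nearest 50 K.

5150 K

ln t = (231 + 161.1) / 99.47 = 3.9419.
t = e^3.9419 = 51.516.
T = 100·t = 5152 K → 5150 K to the nearest 50 K.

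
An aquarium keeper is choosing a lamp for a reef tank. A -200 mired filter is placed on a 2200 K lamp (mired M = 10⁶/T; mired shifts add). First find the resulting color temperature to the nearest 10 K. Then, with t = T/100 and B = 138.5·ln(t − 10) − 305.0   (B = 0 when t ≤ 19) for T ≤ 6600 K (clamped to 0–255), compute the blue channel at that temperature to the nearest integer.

M_in = 10⁶/2200 = 454.55; M_out = 454.55 + (-200) = 254.55.
T_out = 10⁶/254.55 = 3928.6 K → 3930 K; t = 39.3.
B = 138.5·ln(39.3 − 10) − 305.0 = 138.5·ln 29.3 − 305.0 = 138.5·3.3776 − 305.0 = 162.796.
Rounded: 163.

163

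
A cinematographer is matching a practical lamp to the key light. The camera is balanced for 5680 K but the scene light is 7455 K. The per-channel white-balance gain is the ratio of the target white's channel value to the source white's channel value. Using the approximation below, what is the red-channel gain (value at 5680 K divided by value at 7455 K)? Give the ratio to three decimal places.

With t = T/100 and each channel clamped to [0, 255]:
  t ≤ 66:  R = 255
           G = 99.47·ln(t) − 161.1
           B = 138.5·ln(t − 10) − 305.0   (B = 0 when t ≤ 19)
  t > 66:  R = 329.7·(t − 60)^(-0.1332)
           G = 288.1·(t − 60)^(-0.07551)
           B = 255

1.105

At 7455 K (t = 74.55):
  R = 329.7·(74.55 − 60)^(-0.1332) = 329.7·14.55^(-0.1332) = 329.7·0.70001 = 230.795.
At 5680 K (t = 56.8):
  R = 255 by definition for t ≤ 66.
Gain = 255.000 / 230.795 = 1.1049 → 1.105.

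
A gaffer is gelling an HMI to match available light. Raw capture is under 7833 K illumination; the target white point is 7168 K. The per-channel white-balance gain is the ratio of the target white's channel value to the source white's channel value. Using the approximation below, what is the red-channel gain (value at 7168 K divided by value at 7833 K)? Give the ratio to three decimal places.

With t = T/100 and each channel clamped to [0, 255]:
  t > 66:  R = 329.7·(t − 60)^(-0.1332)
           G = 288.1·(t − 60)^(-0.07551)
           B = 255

At 7833 K (t = 78.33):
  R = 329.7·(78.33 − 60)^(-0.1332) = 329.7·18.33^(-0.1332) = 329.7·0.67881 = 223.803.
At 7168 K (t = 71.68):
  R = 329.7·(71.68 − 60)^(-0.1332) = 329.7·11.68^(-0.1332) = 329.7·0.72080 = 237.649.
Gain = 237.649 / 223.803 = 1.0619 → 1.062.

1.062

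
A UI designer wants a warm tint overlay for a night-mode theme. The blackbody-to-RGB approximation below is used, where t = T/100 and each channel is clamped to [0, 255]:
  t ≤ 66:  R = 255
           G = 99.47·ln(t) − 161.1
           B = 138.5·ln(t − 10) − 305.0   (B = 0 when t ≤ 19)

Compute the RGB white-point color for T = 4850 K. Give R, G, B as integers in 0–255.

t = 4850/100 = 48.5; the t ≤ 66 branch applies.
R = 255 by definition for t ≤ 66.
G = 99.47·ln 48.5 − 161.1 = 99.47·3.8816 − 161.1 = 224.999.
B = 138.5·ln(48.5 − 10) − 305.0 = 138.5·ln 38.5 − 305.0 = 138.5·3.6507 − 305.0 = 200.616.
Rounded: (255, 225, 201).

R=255, G=225, B=201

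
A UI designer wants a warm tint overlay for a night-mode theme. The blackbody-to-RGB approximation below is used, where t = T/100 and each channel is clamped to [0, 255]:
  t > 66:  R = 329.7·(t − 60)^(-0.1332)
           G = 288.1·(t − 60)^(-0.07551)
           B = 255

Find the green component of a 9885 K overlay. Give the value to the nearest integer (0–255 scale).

219

t = 9885/100 = 98.85; the t > 66 branch applies.
G = 288.1·(98.85 − 60)^(-0.07551) = 288.1·38.85^(-0.07551) = 288.1·0.75855 = 218.539.
Rounded: 219.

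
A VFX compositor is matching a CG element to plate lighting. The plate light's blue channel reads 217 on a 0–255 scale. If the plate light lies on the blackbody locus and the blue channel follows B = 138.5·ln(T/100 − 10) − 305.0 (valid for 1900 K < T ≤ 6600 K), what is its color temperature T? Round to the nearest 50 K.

5350 K

ln(t − 10) = (217 + 305.0) / 138.5 = 3.7690.
t − 10 = e^3.7690 = 43.335, so t = 53.335.
T = 100·t = 5333 K → 5350 K to the nearest 50 K.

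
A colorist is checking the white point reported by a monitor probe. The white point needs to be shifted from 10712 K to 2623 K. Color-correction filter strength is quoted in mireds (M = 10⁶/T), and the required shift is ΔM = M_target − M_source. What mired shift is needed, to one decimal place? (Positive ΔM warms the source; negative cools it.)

+287.9 mireds

M_source = 10⁶/10712 = 93.353; M_target = 10⁶/2623 = 381.243.
ΔM = 381.243 − 93.353 = 287.890 → +287.9 mireds, a warming shift.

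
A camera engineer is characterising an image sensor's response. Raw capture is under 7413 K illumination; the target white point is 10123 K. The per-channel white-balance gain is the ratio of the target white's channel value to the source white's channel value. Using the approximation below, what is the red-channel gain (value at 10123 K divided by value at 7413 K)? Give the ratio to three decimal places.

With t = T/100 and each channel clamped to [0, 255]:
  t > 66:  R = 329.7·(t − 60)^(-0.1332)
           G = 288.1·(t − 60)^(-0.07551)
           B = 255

At 7413 K (t = 74.13):
  R = 329.7·(74.13 − 60)^(-0.1332) = 329.7·14.13^(-0.1332) = 329.7·0.70275 = 231.697.
At 10123 K (t = 101.23):
  R = 329.7·(101.23 − 60)^(-0.1332) = 329.7·41.23^(-0.1332) = 329.7·0.60933 = 200.897.
Gain = 200.897 / 231.697 = 0.8671 → 0.867.

0.867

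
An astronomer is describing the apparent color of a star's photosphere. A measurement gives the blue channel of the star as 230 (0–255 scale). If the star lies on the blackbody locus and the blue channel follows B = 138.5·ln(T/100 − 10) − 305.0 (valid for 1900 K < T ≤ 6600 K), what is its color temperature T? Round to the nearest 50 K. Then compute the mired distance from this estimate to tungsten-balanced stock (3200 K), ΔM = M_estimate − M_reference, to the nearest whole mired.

ln(t − 10) = (230 + 305.0) / 138.5 = 3.8628.
t − 10 = e^3.8628 = 47.599, so t = 57.599.
T = 100·t = 5760 K → 5750 K to the nearest 50 K.
M_estimate = 10⁶/5750 = 173.91; M_reference = 10⁶/3200 = 312.50.
ΔM = 173.91 − 312.50 = -138.59 → -139 mireds.

-139 mireds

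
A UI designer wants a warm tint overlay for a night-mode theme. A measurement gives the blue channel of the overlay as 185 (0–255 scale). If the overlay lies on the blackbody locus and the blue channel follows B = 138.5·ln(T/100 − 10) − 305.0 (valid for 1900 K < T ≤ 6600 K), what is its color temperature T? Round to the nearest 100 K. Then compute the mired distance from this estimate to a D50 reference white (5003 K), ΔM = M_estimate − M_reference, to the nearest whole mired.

ln(t − 10) = (185 + 305.0) / 138.5 = 3.5379.
t − 10 = e^3.5379 = 34.395, so t = 44.395.
T = 100·t = 4439 K → 4400 K to the nearest 100 K.
M_estimate = 10⁶/4400 = 227.27; M_reference = 10⁶/5003 = 199.88.
ΔM = 227.27 − 199.88 = 27.39 → +27 mireds.

+27 mireds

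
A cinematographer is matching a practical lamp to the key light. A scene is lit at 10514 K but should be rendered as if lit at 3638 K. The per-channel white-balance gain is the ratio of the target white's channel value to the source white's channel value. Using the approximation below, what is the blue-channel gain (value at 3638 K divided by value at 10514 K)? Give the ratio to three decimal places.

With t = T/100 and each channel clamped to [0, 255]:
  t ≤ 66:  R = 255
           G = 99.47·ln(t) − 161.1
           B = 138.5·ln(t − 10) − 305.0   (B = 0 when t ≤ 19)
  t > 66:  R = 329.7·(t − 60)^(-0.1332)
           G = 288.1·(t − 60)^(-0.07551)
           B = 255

0.581

At 10514 K (t = 105.14):
  B = 255 by definition for t > 66.
At 3638 K (t = 36.38):
  B = 138.5·ln(36.38 − 10) − 305.0 = 138.5·ln 26.38 − 305.0 = 138.5·3.2726 − 305.0 = 148.256.
Gain = 148.256 / 255.000 = 0.5814 → 0.581.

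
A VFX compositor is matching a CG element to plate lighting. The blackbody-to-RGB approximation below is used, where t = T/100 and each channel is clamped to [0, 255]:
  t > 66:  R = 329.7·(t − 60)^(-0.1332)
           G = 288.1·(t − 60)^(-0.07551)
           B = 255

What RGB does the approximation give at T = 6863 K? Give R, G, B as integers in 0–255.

R=247, G=245, B=255

t = 6863/100 = 68.63; the t > 66 branch applies.
R = 329.7·(68.63 − 60)^(-0.1332) = 329.7·8.63^(-0.1332) = 329.7·0.75045 = 247.424.
G = 288.1·(68.63 − 60)^(-0.07551) = 288.1·8.63^(-0.07551) = 288.1·0.84981 = 244.830.
B = 255 by definition for t > 66.
Rounded: (247, 245, 255).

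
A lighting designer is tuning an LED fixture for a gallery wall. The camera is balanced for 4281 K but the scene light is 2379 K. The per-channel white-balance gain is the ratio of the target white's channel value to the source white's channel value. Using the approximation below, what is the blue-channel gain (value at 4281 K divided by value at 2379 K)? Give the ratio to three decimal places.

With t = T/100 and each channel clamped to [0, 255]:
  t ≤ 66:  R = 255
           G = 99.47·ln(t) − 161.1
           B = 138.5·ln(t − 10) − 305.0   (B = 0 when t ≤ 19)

3.055

At 2379 K (t = 23.79):
  B = 138.5·ln(23.79 − 10) − 305.0 = 138.5·ln 13.79 − 305.0 = 138.5·2.6239 − 305.0 = 58.416.
At 4281 K (t = 42.81):
  B = 138.5·ln(42.81 − 10) − 305.0 = 138.5·ln 32.81 − 305.0 = 138.5·3.4907 − 305.0 = 178.467.
Gain = 178.467 / 58.416 = 3.0551 → 3.055.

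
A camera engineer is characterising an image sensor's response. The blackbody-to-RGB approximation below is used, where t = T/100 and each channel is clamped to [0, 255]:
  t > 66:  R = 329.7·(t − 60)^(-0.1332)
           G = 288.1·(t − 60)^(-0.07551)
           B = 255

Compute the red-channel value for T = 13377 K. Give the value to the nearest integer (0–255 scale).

t = 13377/100 = 133.77; the t > 66 branch applies.
R = 329.7·(133.77 − 60)^(-0.1332) = 329.7·73.77^(-0.1332) = 329.7·0.56390 = 185.916.
Rounded: 186.

186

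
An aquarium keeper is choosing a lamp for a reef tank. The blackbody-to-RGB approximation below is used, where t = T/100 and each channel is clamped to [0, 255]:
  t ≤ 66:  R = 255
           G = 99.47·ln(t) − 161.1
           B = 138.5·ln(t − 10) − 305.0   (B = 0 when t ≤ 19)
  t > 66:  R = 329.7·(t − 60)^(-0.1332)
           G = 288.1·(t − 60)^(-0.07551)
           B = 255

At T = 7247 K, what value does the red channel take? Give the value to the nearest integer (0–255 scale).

236

t = 7247/100 = 72.47; the t > 66 branch applies.
R = 329.7·(72.47 − 60)^(-0.1332) = 329.7·12.47^(-0.1332) = 329.7·0.71455 = 235.586.
Rounded: 236.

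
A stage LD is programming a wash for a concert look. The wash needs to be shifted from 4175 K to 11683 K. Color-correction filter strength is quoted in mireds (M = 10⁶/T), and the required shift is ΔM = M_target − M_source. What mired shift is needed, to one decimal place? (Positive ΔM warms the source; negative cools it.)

M_source = 10⁶/4175 = 239.521; M_target = 10⁶/11683 = 85.594.
ΔM = 85.594 − 239.521 = -153.927 → -153.9 mireds, a cooling shift.

-153.9 mireds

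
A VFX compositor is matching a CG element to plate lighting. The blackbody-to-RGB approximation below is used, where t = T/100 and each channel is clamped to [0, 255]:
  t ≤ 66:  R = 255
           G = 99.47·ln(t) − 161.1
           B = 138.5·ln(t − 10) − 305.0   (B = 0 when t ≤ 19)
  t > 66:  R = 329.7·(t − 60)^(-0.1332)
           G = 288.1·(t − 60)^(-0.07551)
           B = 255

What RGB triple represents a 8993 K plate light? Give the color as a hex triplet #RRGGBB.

#D2DFFF

t = 8993/100 = 89.93; the t > 66 branch applies.
R = 329.7·(89.93 − 60)^(-0.1332) = 329.7·29.93^(-0.1332) = 329.7·0.63589 = 209.653.
G = 288.1·(89.93 − 60)^(-0.07551) = 288.1·29.93^(-0.07551) = 288.1·0.77364 = 222.886.
B = 255 by definition for t > 66.
Rounded: (210, 223, 255).
In hex: #D2DFFF.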